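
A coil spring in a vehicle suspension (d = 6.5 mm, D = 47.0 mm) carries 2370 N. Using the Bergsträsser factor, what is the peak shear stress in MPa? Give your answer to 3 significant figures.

Spring index C = D/d = 47.0/6.5 = 7.2308
K_B = (4C+2)/(4C−3) = 30.923/25.923 = 1.1929
τ₀ = 8FD/(πd³) = 8·2370·47.0/(π·6.5³) = 891120/862.76 = 1032.9 MPa
τ_max = K·τ₀ = 1.1929 × 1032.9 = 1232.1 MPa

1230 MPa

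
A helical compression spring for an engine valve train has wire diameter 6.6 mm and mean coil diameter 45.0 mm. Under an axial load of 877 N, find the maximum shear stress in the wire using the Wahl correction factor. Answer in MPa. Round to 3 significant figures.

426 MPa

Spring index C = D/d = 45.0/6.6 = 6.8182
K_W = (4C−1)/(4C−4) + 0.615/C = 26.273/23.273 + 0.0902 = 1.2191
τ₀ = 8FD/(πd³) = 8·877·45.0/(π·6.6³) = 315720/903.2 = 349.56 MPa
τ_max = K·τ₀ = 1.2191 × 349.56 = 426.15 MPa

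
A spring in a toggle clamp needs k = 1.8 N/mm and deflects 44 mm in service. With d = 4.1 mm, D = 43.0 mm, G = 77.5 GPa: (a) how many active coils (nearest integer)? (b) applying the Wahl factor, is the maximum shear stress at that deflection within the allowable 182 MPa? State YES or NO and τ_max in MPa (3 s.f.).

N_a = Gd⁴/(8D³k) = (77.5×10³)(4.1⁴)/(8·43.0³·1.8) = 19.13 → N_a = 19
Actual rate k = Gd⁴/(8D³·19) = 1.8121 N/mm
Working load F = kδ = 1.8121·44 = 79.734 N
C = 43.0/4.1 = 10.4878; K_W = (4C−1)/(4C−4)+0.615/C = 1.1377
τ_max = K_W·8FD/(πd³) = 1.1377·126.68 = 144.12 MPa
τ_max ≤ 182 MPa → acceptable

(a) 19 coils; (b) YES, τ_max = 144 MPa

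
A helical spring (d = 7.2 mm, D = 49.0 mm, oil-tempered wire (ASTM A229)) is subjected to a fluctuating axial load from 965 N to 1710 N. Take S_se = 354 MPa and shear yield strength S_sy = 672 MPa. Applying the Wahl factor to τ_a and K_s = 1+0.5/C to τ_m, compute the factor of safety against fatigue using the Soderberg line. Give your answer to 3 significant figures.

0.875

C = D/d = 49.0/7.2 = 6.8056; K_W = (4C−1)/(4C−4)+0.615/C = 1.2196; K_s = 1+0.5/C = 1.0735
F_a = (F_max−F_min)/2 = 372.5 N; F_m = (F_max+F_min)/2 = 1337.5 N
τ_a = K_W·8F_aD/(πd³) = 1.2196 × 124.53 = 151.87 MPa
τ_m = K_s·8F_mD/(πd³) = 1.0735 × 447.13 = 479.98 MPa
Soderberg: 1/n_f = τ_a/S_se + τ_m/S_sy = 151.87/354 + 479.98/672 = 0.42901 + 0.71425 = 1.1433
n_f = 1/1.1433 = 0.8747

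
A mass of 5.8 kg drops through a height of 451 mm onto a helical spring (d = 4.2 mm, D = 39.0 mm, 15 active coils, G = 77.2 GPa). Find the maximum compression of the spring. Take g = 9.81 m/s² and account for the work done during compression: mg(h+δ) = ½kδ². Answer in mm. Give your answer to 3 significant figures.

141 mm

k = Gd⁴/(8D³N_a) = (77.2×10³)(4.2⁴)/(8·39.0³·15) = 3.3747 N/mm
W = mg = 5.8 × 9.81 = 56.898 N
½kδ² − Wδ − Wh = 0 → δ = (W + √(W² + 2kWh))/k
δ = (56.898 + √(3237.4 + 173198))/3.3747 = (56.898 + 420.04)/3.3747 = 141.33 mm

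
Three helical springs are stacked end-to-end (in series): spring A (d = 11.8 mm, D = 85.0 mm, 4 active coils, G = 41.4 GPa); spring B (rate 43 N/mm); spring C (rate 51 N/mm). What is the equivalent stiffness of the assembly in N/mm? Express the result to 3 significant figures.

14.8 N/mm

k_A = Gd⁴/(8D³N_a) = (41.4×10³)(11.8⁴)/(8·85.0³·4) = 40.843 N/mm
Series: 1/k_eq = 1/40.843 + 1/43 + 1/51 = 0.067347; k_eq = 14.848 N/mm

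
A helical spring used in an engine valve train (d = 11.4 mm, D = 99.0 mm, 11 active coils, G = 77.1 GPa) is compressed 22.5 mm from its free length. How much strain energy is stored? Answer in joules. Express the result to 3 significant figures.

k = Gd⁴/(8D³N_a) = (77.1×10³)(11.4⁴)/(8·99.0³·11) = 15.251 N/mm
U = ½kδ² = 0.5 × 15.251 × 22.5² = 3860.3 N·mm = 3.8603 J

3.86 J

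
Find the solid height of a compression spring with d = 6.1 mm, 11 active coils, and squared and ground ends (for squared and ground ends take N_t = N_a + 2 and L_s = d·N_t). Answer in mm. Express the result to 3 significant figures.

squared and ground ends: N_t = N_a + 2 = 11 + 2 = 13
L_s = d·N_t = 6.1 × 13 = 79.3 mm

79.3 mm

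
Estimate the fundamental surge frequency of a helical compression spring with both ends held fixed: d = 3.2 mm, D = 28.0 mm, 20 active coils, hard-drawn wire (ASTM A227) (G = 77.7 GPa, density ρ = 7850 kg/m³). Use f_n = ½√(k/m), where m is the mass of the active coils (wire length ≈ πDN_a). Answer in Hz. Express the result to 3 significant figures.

72.3 Hz

k = Gd⁴/(8D³N_a) = (77.7×10³)(3.2⁴)/(8·28.0³·20) = 2.3197 N/mm = 2319.7 N/m
Wire length L = πDN_a = π·28.0·20 = 1759.3 mm
m = ρ·(πd²/4)·L = 7850 × 8.0425×10⁻⁶ m² × 1.7593 m = 0.11107 kg
f_n = ½√(k/m) = 0.5·√(2319.7/0.11107) = 0.5·√(20885) = 72.258 Hz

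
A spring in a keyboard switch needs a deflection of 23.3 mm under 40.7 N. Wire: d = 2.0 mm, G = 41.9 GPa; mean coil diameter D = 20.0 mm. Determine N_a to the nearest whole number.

6

Required rate k = F/δ = 40.7/23.3 = 1.7468 N/mm
N_a = Gd⁴/(8D³k) = (41.9×10³ × 2.0⁴)/(8 × 20.0³ × 1.7468)
    = 670400 / 111794 = 5.997 → 6 coils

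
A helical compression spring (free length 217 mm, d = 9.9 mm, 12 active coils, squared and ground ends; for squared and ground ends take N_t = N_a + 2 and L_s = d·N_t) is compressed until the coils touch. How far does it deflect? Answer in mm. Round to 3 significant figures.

78.4 mm

N_t = 14; L_s = 9.9·14 = 138.6 mm
δ_solid = L₀ − L_s = 217 − 138.6 = 78.4 mm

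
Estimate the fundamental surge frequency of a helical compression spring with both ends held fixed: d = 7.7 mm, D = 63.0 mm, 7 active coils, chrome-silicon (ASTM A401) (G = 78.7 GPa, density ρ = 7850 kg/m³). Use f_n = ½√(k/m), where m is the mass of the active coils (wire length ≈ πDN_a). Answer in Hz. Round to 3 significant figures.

98.8 Hz

k = Gd⁴/(8D³N_a) = (78.7×10³)(7.7⁴)/(8·63.0³·7) = 19.757 N/mm = 19757 N/m
Wire length L = πDN_a = π·63.0·7 = 1385.4 mm
m = ρ·(πd²/4)·L = 7850 × 46.566×10⁻⁶ m² × 1.3854 m = 0.50644 kg
f_n = ½√(k/m) = 0.5·√(19757/0.50644) = 0.5·√(39012) = 98.757 Hz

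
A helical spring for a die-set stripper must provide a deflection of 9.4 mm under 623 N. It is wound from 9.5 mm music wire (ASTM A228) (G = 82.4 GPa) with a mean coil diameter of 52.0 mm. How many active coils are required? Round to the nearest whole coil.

9

Required rate k = F/δ = 623/9.4 = 66.277 N/mm
N_a = Gd⁴/(8D³k) = (82.4×10³ × 9.5⁴)/(8 × 52.0³ × 66.277)
    = 6.71153e+08 / 7.45522e+07 = 9.002 → 9 coils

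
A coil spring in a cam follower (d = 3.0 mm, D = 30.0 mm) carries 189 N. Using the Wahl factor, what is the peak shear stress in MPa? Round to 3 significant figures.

Spring index C = D/d = 30.0/3.0 = 10.0000
K_W = (4C−1)/(4C−4) + 0.615/C = 39.000/36.000 + 0.0615 = 1.1448
τ₀ = 8FD/(πd³) = 8·189·30.0/(π·3.0³) = 45360/84.823 = 534.76 MPa
τ_max = K·τ₀ = 1.1448 × 534.76 = 612.21 MPa

612 MPa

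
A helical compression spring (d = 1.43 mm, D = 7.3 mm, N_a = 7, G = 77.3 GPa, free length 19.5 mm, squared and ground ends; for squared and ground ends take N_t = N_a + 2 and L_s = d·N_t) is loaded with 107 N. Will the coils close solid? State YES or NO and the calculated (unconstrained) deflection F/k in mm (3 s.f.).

YES, δ = 7.21 mm

k = Gd⁴/(8D³N_a) = (77.3×10³)(1.43⁴)/(8·7.3³·7) = 14.838 N/mm
N_t = 9; L_s = 1.43·9 = 12.87 mm; δ_solid = L₀ − L_s = 19.5 − 12.87 = 6.63 mm
δ = F/k = 107/14.838 = 7.2114 mm
δ ≥ δ_solid → spring goes solid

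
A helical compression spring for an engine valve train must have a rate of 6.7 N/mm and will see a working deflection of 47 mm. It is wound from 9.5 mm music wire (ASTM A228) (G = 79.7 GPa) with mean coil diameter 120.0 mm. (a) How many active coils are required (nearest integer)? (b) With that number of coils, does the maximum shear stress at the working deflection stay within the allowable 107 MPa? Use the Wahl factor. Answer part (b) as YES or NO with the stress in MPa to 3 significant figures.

N_a = Gd⁴/(8D³k) = (79.7×10³)(9.5⁴)/(8·120.0³·6.7) = 7.009 → N_a = 7
Actual rate k = Gd⁴/(8D³·7) = 6.7084 N/mm
Working load F = kδ = 6.7084·47 = 315.3 N
C = 120.0/9.5 = 12.6316; K_W = (4C−1)/(4C−4)+0.615/C = 1.1132
τ_max = K_W·8FD/(πd³) = 1.1132·112.37 = 125.09 MPa
τ_max > 107 MPa → exceeds allowable

(a) 7 coils; (b) NO, τ_max = 125 MPa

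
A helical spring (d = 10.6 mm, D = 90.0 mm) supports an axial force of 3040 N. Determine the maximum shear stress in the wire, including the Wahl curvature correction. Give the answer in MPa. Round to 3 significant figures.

Spring index C = D/d = 90.0/10.6 = 8.4906
K_W = (4C−1)/(4C−4) + 0.615/C = 32.962/29.962 + 0.0724 = 1.1726
τ₀ = 8FD/(πd³) = 8·3040·90.0/(π·10.6³) = 2.1888e+06/3741.7 = 584.98 MPa
τ_max = K·τ₀ = 1.1726 × 584.98 = 685.92 MPa

686 MPa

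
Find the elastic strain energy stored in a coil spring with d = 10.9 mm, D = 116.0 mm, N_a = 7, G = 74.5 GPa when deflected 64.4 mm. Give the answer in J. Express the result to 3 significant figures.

k = Gd⁴/(8D³N_a) = (74.5×10³)(10.9⁴)/(8·116.0³·7) = 12.031 N/mm
U = ½kδ² = 0.5 × 12.031 × 64.4² = 24948 N·mm = 24.948 J

24.9 J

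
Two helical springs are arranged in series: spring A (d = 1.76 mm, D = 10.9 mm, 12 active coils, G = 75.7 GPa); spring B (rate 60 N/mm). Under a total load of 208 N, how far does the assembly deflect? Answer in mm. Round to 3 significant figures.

39.1 mm

k_A = Gd⁴/(8D³N_a) = (75.7×10³)(1.76⁴)/(8·10.9³·12) = 5.8425 N/mm
Series: 1/k_eq = 1/5.8425 + 1/60 = 0.18783; k_eq = 5.324 N/mm
δ = F/k_eq = 208/5.324 = 39.068 mm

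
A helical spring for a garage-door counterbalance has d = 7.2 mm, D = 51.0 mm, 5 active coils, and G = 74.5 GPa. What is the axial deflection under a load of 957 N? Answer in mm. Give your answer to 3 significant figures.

25.4 mm

k = Gd⁴/(8D³N_a) = (74.5×10³)(7.2⁴)/(8·51.0³·5) = 37.733 N/mm
δ = F/k = 957 / 37.733 = 25.363 mm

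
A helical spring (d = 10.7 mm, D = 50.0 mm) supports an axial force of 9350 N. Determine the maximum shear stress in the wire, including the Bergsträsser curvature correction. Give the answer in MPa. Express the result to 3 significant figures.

1280 MPa

Spring index C = D/d = 50.0/10.7 = 4.6729
K_B = (4C+2)/(4C−3) = 20.692/15.692 = 1.3186
τ₀ = 8FD/(πd³) = 8·9350·50.0/(π·10.7³) = 3.74e+06/3848.6 = 971.79 MPa
τ_max = K·τ₀ = 1.3186 × 971.79 = 1281.4 MPa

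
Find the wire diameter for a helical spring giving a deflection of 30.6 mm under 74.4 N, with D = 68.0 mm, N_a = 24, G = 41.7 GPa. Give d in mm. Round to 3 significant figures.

Required rate k = F/δ = 74.4/30.6 = 2.4314 N/mm
d = (8D³N_a·k / G)^(1/4) = (8·68.0³·24·2.4314 / (41.7×10³))^0.25
  = (3520)^0.25 = 7.7026 mm

7.70 mm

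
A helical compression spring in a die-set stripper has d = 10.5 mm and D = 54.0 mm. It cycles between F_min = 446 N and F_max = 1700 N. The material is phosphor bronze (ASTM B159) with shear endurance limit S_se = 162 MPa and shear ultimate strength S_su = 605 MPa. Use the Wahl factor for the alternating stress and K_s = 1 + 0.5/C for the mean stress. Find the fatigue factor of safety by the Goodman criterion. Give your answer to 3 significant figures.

1.21

C = D/d = 54.0/10.5 = 5.1429; K_W = (4C−1)/(4C−4)+0.615/C = 1.3006; K_s = 1+0.5/C = 1.0972
F_a = (F_max−F_min)/2 = 627 N; F_m = (F_max+F_min)/2 = 1073 N
τ_a = K_W·8F_aD/(πd³) = 1.3006 × 74.479 = 96.869 MPa
τ_m = K_s·8F_mD/(πd³) = 1.0972 × 127.46 = 139.85 MPa
Goodman: 1/n_f = τ_a/S_se + τ_m/S_su = 96.869/162 + 139.85/605 = 0.59795 + 0.23116 = 0.82911
n_f = 1/0.82911 = 1.206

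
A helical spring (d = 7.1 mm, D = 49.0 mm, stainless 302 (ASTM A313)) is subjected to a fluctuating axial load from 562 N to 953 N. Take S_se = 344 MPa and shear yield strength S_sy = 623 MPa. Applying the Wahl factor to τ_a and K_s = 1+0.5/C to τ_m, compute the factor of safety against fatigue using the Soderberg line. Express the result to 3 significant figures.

1.44

C = D/d = 49.0/7.1 = 6.9014; K_W = (4C−1)/(4C−4)+0.615/C = 1.2162; K_s = 1+0.5/C = 1.0724
F_a = (F_max−F_min)/2 = 195.5 N; F_m = (F_max+F_min)/2 = 757.5 N
τ_a = K_W·8F_aD/(πd³) = 1.2162 × 68.157 = 82.892 MPa
τ_m = K_s·8F_mD/(πd³) = 1.0724 × 264.09 = 283.22 MPa
Soderberg: 1/n_f = τ_a/S_se + τ_m/S_sy = 82.892/344 + 283.22/623 = 0.24097 + 0.45460 = 0.69557
n_f = 1/0.69557 = 1.438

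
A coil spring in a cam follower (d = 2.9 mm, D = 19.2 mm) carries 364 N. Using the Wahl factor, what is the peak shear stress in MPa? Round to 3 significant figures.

Spring index C = D/d = 19.2/2.9 = 6.6207
K_W = (4C−1)/(4C−4) + 0.615/C = 25.483/22.483 + 0.0929 = 1.2263
τ₀ = 8FD/(πd³) = 8·364·19.2/(π·2.9³) = 55910.4/76.62 = 729.71 MPa
τ_max = K·τ₀ = 1.2263 × 729.71 = 894.86 MPa

895 MPa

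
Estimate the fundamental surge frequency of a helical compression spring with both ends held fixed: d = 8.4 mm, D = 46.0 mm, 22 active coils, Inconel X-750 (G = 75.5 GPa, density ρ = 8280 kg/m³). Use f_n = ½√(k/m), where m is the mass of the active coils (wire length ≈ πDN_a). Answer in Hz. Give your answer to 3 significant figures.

k = Gd⁴/(8D³N_a) = (75.5×10³)(8.4⁴)/(8·46.0³·22) = 21.942 N/mm = 21942 N/m
Wire length L = πDN_a = π·46.0·22 = 3179.3 mm
m = ρ·(πd²/4)·L = 8280 × 55.418×10⁻⁶ m² × 3.1793 m = 1.4588 kg
f_n = ½√(k/m) = 0.5·√(21942/1.4588) = 0.5·√(15041) = 61.32 Hz

61.3 Hz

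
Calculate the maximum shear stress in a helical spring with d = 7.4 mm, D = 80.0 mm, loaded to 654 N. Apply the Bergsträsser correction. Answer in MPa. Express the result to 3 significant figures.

370 MPa

Spring index C = D/d = 80.0/7.4 = 10.8108
K_B = (4C+2)/(4C−3) = 45.243/40.243 = 1.1242
τ₀ = 8FD/(πd³) = 8·654·80.0/(π·7.4³) = 418560/1273 = 328.79 MPa
τ_max = K·τ₀ = 1.1242 × 328.79 = 369.64 MPa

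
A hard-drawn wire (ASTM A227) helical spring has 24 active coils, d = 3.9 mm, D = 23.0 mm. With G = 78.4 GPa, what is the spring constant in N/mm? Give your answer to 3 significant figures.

k = Gd⁴/(8D³N_a) = (78.4×10³ × 3.9⁴) / (8 × 23.0³ × 24)
  = 1.81374e+07 / 2.33606e+06 = 7.7641 N/mm

7.76 N/mm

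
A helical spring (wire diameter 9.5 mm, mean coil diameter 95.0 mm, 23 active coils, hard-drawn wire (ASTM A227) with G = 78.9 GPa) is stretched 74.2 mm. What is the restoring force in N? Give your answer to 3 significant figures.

302 N

k = Gd⁴/(8D³N_a) = (78.9×10³)(9.5⁴)/(8·95.0³·23) = 4.0736 N/mm
F = k·δ = 4.0736 × 74.2 = 302.26 N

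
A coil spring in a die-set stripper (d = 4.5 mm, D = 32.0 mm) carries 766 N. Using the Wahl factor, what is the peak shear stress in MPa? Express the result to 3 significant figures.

828 MPa

Spring index C = D/d = 32.0/4.5 = 7.1111
K_W = (4C−1)/(4C−4) + 0.615/C = 27.444/24.444 + 0.0865 = 1.2092
τ₀ = 8FD/(πd³) = 8·766·32.0/(π·4.5³) = 196096/286.28 = 684.99 MPa
τ_max = K·τ₀ = 1.2092 × 684.99 = 828.29 MPa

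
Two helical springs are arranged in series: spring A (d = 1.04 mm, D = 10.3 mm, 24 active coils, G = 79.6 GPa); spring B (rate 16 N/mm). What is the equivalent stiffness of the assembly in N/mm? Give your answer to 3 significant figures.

k_A = Gd⁴/(8D³N_a) = (79.6×10³)(1.04⁴)/(8·10.3³·24) = 0.44385 N/mm
Series: 1/k_eq = 1/0.44385 + 1/16 = 2.3155; k_eq = 0.43187 N/mm

0.432 N/mm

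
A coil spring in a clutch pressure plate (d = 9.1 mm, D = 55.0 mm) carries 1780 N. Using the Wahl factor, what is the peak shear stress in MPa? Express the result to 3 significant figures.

414 MPa

Spring index C = D/d = 55.0/9.1 = 6.0440
K_W = (4C−1)/(4C−4) + 0.615/C = 23.176/20.176 + 0.1018 = 1.2504
τ₀ = 8FD/(πd³) = 8·1780·55.0/(π·9.1³) = 783200/2367.4 = 330.83 MPa
τ_max = K·τ₀ = 1.2504 × 330.83 = 413.68 MPa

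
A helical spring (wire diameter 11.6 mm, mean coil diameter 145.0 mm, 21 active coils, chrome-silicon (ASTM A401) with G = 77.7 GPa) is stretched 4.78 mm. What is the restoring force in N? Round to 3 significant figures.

k = Gd⁴/(8D³N_a) = (77.7×10³)(11.6⁴)/(8·145.0³·21) = 2.7469 N/mm
F = k·δ = 2.7469 × 4.78 = 13.13 N

13.1 N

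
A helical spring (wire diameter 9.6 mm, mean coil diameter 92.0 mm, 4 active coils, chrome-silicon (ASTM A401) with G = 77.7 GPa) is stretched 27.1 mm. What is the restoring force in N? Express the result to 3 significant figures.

718 N

k = Gd⁴/(8D³N_a) = (77.7×10³)(9.6⁴)/(8·92.0³·4) = 26.485 N/mm
F = k·δ = 26.485 × 27.1 = 717.73 N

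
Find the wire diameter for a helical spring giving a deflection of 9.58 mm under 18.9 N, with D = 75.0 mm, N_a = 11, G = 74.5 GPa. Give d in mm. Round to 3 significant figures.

5.60 mm

Required rate k = F/δ = 18.9/9.58 = 1.9729 N/mm
d = (8D³N_a·k / G)^(1/4) = (8·75.0³·11·1.9729 / (74.5×10³))^0.25
  = (983.12)^0.25 = 5.5995 mm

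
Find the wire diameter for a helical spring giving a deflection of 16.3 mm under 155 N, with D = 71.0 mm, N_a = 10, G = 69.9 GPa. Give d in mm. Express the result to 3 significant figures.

7.90 mm

Required rate k = F/δ = 155/16.3 = 9.5092 N/mm
d = (8D³N_a·k / G)^(1/4) = (8·71.0³·10·9.5092 / (69.9×10³))^0.25
  = (3895.2)^0.25 = 7.9001 mm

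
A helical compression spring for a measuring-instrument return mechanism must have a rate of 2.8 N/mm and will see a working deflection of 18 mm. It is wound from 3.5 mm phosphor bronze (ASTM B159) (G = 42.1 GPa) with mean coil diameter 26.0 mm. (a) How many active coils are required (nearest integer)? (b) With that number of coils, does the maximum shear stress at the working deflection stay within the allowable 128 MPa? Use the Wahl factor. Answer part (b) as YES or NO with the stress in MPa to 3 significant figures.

N_a = Gd⁴/(8D³k) = (42.1×10³)(3.5⁴)/(8·26.0³·2.8) = 16.05 → N_a = 16
Actual rate k = Gd⁴/(8D³·16) = 2.8082 N/mm
Working load F = kδ = 2.8082·18 = 50.547 N
C = 26.0/3.5 = 7.4286; K_W = (4C−1)/(4C−4)+0.615/C = 1.1995
τ_max = K_W·8FD/(πd³) = 1.1995·78.056 = 93.625 MPa
τ_max ≤ 128 MPa → acceptable

(a) 16 coils; (b) YES, τ_max = 93.6 MPa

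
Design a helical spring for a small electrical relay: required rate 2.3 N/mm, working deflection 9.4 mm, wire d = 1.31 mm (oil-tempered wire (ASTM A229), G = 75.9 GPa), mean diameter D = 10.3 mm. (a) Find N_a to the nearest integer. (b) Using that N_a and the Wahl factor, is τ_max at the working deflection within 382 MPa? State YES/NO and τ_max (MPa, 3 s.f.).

N_a = Gd⁴/(8D³k) = (75.9×10³)(1.31⁴)/(8·10.3³·2.3) = 11.12 → N_a = 11
Actual rate k = Gd⁴/(8D³·11) = 2.3245 N/mm
Working load F = kδ = 2.3245·9.4 = 21.85 N
C = 10.3/1.31 = 7.8626; K_W = (4C−1)/(4C−4)+0.615/C = 1.1875
τ_max = K_W·8FD/(πd³) = 1.1875·254.93 = 302.73 MPa
τ_max ≤ 382 MPa → acceptable

(a) 11 coils; (b) YES, τ_max = 303 MPa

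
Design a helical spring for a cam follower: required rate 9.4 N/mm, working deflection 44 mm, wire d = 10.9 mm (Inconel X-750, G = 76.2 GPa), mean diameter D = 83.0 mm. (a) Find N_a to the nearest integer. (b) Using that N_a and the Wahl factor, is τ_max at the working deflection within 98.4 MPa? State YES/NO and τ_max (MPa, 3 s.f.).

(a) 25 coils; (b) YES, τ_max = 80.7 MPa

N_a = Gd⁴/(8D³k) = (76.2×10³)(10.9⁴)/(8·83.0³·9.4) = 25.02 → N_a = 25
Actual rate k = Gd⁴/(8D³·25) = 9.4058 N/mm
Working load F = kδ = 9.4058·44 = 413.86 N
C = 83.0/10.9 = 7.6147; K_W = (4C−1)/(4C−4)+0.615/C = 1.1941
τ_max = K_W·8FD/(πd³) = 1.1941·67.544 = 80.658 MPa
τ_max ≤ 98.4 MPa → acceptable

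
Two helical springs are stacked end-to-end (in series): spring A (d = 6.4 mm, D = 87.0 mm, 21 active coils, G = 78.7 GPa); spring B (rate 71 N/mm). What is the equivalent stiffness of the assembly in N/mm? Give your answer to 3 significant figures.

1.17 N/mm

k_A = Gd⁴/(8D³N_a) = (78.7×10³)(6.4⁴)/(8·87.0³·21) = 1.1935 N/mm
Series: 1/k_eq = 1/1.1935 + 1/71 = 0.85195; k_eq = 1.1738 N/mm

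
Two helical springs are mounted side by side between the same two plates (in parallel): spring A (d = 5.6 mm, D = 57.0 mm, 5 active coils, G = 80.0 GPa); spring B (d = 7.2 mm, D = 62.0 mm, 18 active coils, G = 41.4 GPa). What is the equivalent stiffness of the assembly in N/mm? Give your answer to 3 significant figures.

13.9 N/mm

k_A = Gd⁴/(8D³N_a) = (80.0×10³)(5.6⁴)/(8·57.0³·5) = 10.621 N/mm
k_B = Gd⁴/(8D³N_a) = (41.4×10³)(7.2⁴)/(8·62.0³·18) = 3.2418 N/mm
Parallel: k_eq = 10.621 + 3.2418 = 13.863 N/mm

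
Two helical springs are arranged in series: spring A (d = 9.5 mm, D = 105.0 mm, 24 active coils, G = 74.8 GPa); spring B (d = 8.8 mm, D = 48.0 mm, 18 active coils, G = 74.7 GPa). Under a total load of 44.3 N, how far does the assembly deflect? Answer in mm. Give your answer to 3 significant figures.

17.7 mm

k_A = Gd⁴/(8D³N_a) = (74.8×10³)(9.5⁴)/(8·105.0³·24) = 2.7411 N/mm
k_B = Gd⁴/(8D³N_a) = (74.7×10³)(8.8⁴)/(8·48.0³·18) = 28.13 N/mm
Series: 1/k_eq = 1/2.7411 + 1/28.13 = 0.40036; k_eq = 2.4977 N/mm
δ = F/k_eq = 44.3/2.4977 = 17.736 mm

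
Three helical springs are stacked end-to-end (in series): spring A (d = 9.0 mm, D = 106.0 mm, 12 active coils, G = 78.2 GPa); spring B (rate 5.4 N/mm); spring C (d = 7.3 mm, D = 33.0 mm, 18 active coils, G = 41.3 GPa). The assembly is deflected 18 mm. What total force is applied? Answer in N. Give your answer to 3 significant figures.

k_A = Gd⁴/(8D³N_a) = (78.2×10³)(9.0⁴)/(8·106.0³·12) = 4.4873 N/mm
k_C = Gd⁴/(8D³N_a) = (41.3×10³)(7.3⁴)/(8·33.0³·18) = 22.664 N/mm
Series: 1/k_eq = 1/4.4873 + 1/5.4 + 1/22.664 = 0.45216; k_eq = 2.2116 N/mm
F = k_eq·δ = 2.2116·18 = 39.809 N

39.8 N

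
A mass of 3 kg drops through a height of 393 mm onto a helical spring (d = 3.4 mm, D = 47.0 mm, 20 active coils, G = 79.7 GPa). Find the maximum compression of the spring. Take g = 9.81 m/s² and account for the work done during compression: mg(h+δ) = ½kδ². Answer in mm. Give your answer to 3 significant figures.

241 mm

k = Gd⁴/(8D³N_a) = (79.7×10³)(3.4⁴)/(8·47.0³·20) = 0.64115 N/mm
W = mg = 3 × 9.81 = 29.43 N
½kδ² − Wδ − Wh = 0 → δ = (W + √(W² + 2kWh))/k
δ = (29.43 + √(866.12 + 14831.1))/0.64115 = (29.43 + 125.29)/0.64115 = 241.31 mm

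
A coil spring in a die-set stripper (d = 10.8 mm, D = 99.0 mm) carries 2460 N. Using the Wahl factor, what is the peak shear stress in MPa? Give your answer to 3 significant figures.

571 MPa

Spring index C = D/d = 99.0/10.8 = 9.1667
K_W = (4C−1)/(4C−4) + 0.615/C = 35.667/32.667 + 0.0671 = 1.1589
τ₀ = 8FD/(πd³) = 8·2460·99.0/(π·10.8³) = 1.94832e+06/3957.5 = 492.31 MPa
τ_max = K·τ₀ = 1.1589 × 492.31 = 570.55 MPa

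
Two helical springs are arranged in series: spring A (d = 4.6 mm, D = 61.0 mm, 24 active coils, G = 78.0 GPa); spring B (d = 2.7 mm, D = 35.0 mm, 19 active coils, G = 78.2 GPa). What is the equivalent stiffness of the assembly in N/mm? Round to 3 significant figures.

0.355 N/mm

k_A = Gd⁴/(8D³N_a) = (78.0×10³)(4.6⁴)/(8·61.0³·24) = 0.80137 N/mm
k_B = Gd⁴/(8D³N_a) = (78.2×10³)(2.7⁴)/(8·35.0³·19) = 0.6377 N/mm
Series: 1/k_eq = 1/0.80137 + 1/0.6377 = 2.816; k_eq = 0.35511 N/mm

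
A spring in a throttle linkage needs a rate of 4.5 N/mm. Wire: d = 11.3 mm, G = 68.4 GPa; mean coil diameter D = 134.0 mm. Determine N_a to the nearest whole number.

N_a = Gd⁴/(8D³k) = (68.4×10³ × 11.3⁴)/(8 × 134.0³ × 4.5)
    = 1.11524e+09 / 8.66197e+07 = 12.88 → 13 coils

13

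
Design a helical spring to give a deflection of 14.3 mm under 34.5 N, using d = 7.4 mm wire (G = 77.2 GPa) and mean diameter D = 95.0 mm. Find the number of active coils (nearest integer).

14

Required rate k = F/δ = 34.5/14.3 = 2.4126 N/mm
N_a = Gd⁴/(8D³k) = (77.2×10³ × 7.4⁴)/(8 × 95.0³ × 2.4126)
    = 2.31496e+08 / 1.65479e+07 = 13.99 → 14 coils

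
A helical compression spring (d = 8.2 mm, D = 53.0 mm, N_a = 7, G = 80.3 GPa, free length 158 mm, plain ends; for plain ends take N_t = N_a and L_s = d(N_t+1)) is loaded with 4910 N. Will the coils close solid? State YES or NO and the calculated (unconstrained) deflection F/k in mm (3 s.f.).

k = Gd⁴/(8D³N_a) = (80.3×10³)(8.2⁴)/(8·53.0³·7) = 43.547 N/mm
N_t = 7; L_s = 8.2·8 = 65.6 mm; δ_solid = L₀ − L_s = 158 − 65.6 = 92.4 mm
δ = F/k = 4910/43.547 = 112.75 mm
δ ≥ δ_solid → spring goes solid

YES, δ = 113 mm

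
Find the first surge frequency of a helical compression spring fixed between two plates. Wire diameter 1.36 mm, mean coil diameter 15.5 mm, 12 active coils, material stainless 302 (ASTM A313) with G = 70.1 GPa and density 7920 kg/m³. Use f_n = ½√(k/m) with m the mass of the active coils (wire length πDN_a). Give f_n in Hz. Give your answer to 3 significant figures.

k = Gd⁴/(8D³N_a) = (70.1×10³)(1.36⁴)/(8·15.5³·12) = 0.67082 N/mm = 670.82 N/m
Wire length L = πDN_a = π·15.5·12 = 584.34 mm
m = ρ·(πd²/4)·L = 7920 × 1.4527×10⁻⁶ m² × 0.58434 m = 0.0067229 kg
f_n = ½√(k/m) = 0.5·√(670.82/0.0067229) = 0.5·√(99782) = 157.94 Hz

158 Hz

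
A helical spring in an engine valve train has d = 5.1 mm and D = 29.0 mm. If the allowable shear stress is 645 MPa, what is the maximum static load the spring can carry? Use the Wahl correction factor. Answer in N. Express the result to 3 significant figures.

914 N

C = D/d = 29.0/5.1 = 5.6863
K_W = (4C−1)/(4C−4) + 0.615/C = 21.745/18.745 + 0.1082 = 1.2682
τ_max = K·8FD/(πd³) → F_max = τ_allow·πd³/(8DK)
F_max = 645·π·5.1³/(8·29.0·1.2682) = 2.6879e+05/294.22 = 913.58 N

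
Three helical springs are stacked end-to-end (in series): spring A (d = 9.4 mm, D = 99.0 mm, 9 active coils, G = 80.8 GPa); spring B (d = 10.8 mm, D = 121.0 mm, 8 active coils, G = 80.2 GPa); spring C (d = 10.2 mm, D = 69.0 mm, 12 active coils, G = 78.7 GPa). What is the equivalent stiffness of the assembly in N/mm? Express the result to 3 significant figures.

3.97 N/mm

k_A = Gd⁴/(8D³N_a) = (80.8×10³)(9.4⁴)/(8·99.0³·9) = 9.0299 N/mm
k_B = Gd⁴/(8D³N_a) = (80.2×10³)(10.8⁴)/(8·121.0³·8) = 9.6235 N/mm
k_C = Gd⁴/(8D³N_a) = (78.7×10³)(10.2⁴)/(8·69.0³·12) = 27.012 N/mm
Series: 1/k_eq = 1/9.0299 + 1/9.6235 + 1/27.012 = 0.25168; k_eq = 3.9734 N/mm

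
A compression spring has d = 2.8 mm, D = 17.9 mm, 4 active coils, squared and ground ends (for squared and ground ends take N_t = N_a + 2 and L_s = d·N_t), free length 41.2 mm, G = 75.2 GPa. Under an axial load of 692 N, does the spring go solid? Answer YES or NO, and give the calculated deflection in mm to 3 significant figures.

k = Gd⁴/(8D³N_a) = (75.2×10³)(2.8⁴)/(8·17.9³·4) = 25.185 N/mm
N_t = 6; L_s = 2.8·6 = 16.8 mm; δ_solid = L₀ − L_s = 41.2 − 16.8 = 24.4 mm
δ = F/k = 692/25.185 = 27.477 mm
δ ≥ δ_solid → spring goes solid

YES, δ = 27.5 mm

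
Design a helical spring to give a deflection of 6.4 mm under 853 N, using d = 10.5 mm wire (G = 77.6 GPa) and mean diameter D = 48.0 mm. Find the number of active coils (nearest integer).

Required rate k = F/δ = 853/6.4 = 133.28 N/mm
N_a = Gd⁴/(8D³k) = (77.6×10³ × 10.5⁴)/(8 × 48.0³ × 133.28)
    = 9.43233e+08 / 1.17919e+08 = 7.999 → 8 coils

8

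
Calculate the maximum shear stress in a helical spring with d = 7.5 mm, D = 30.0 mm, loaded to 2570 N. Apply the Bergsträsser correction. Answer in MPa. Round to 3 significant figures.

Spring index C = D/d = 30.0/7.5 = 4.0000
K_B = (4C+2)/(4C−3) = 18.000/13.000 = 1.3846
τ₀ = 8FD/(πd³) = 8·2570·30.0/(π·7.5³) = 616800/1325.4 = 465.38 MPa
τ_max = K·τ₀ = 1.3846 × 465.38 = 644.38 MPa

644 MPa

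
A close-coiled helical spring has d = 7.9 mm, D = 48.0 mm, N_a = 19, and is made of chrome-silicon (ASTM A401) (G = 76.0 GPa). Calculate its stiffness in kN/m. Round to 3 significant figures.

17.6 kN/m

k = Gd⁴/(8D³N_a) = (76.0×10³ × 7.9⁴) / (8 × 48.0³ × 19)
  = 2.96021e+08 / 1.681e+07 = 17.61 N/mm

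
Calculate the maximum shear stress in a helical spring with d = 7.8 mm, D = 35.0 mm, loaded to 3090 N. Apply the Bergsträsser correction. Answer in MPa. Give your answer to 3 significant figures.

774 MPa

Spring index C = D/d = 35.0/7.8 = 4.4872
K_B = (4C+2)/(4C−3) = 19.949/14.949 = 1.3345
τ₀ = 8FD/(πd³) = 8·3090·35.0/(π·7.8³) = 865200/1490.8 = 580.34 MPa
τ_max = K·τ₀ = 1.3345 × 580.34 = 774.45 MPa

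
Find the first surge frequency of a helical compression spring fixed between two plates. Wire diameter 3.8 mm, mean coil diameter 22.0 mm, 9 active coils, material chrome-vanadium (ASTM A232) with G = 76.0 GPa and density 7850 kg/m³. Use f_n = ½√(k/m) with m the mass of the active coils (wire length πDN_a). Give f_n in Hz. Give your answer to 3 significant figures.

305 Hz

k = Gd⁴/(8D³N_a) = (76.0×10³)(3.8⁴)/(8·22.0³·9) = 20.67 N/mm = 20670 N/m
Wire length L = πDN_a = π·22.0·9 = 622.04 mm
m = ρ·(πd²/4)·L = 7850 × 11.341×10⁻⁶ m² × 0.62204 m = 0.055379 kg
f_n = ½√(k/m) = 0.5·√(20670/0.055379) = 0.5·√(3.7326e+05) = 305.47 Hz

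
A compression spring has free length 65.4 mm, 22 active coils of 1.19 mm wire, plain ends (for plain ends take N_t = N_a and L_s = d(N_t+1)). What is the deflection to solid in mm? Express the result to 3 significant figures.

38.0 mm

N_t = 22; L_s = 1.19·23 = 27.37 mm
δ_solid = L₀ − L_s = 65.4 − 27.37 = 38.03 mm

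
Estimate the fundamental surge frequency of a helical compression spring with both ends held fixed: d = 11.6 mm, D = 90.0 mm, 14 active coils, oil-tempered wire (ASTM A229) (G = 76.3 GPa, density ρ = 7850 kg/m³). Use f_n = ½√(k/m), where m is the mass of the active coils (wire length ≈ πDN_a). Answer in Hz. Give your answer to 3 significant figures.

k = Gd⁴/(8D³N_a) = (76.3×10³)(11.6⁴)/(8·90.0³·14) = 16.92 N/mm = 16920 N/m
Wire length L = πDN_a = π·90.0·14 = 3958.4 mm
m = ρ·(πd²/4)·L = 7850 × 105.68×10⁻⁶ m² × 3.9584 m = 3.2839 kg
f_n = ½√(k/m) = 0.5·√(16920/3.2839) = 0.5·√(5152.5) = 35.89 Hz

35.9 Hz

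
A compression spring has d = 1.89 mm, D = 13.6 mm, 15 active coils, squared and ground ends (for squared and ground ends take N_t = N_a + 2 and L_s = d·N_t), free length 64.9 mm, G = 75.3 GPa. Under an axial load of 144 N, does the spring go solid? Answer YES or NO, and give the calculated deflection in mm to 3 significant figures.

YES, δ = 45.2 mm

k = Gd⁴/(8D³N_a) = (75.3×10³)(1.89⁴)/(8·13.6³·15) = 3.1831 N/mm
N_t = 17; L_s = 1.89·17 = 32.13 mm; δ_solid = L₀ − L_s = 64.9 − 32.13 = 32.77 mm
δ = F/k = 144/3.1831 = 45.24 mm
δ ≥ δ_solid → spring goes solid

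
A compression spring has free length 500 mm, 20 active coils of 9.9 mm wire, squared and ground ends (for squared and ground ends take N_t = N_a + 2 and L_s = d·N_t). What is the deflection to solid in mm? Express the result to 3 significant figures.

N_t = 22; L_s = 9.9·22 = 217.8 mm
δ_solid = L₀ − L_s = 500 − 217.8 = 282.2 mm

282 mm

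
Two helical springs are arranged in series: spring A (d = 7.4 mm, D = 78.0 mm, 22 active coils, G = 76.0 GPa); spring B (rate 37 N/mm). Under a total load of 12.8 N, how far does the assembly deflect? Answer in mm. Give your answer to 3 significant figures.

k_A = Gd⁴/(8D³N_a) = (76.0×10³)(7.4⁴)/(8·78.0³·22) = 2.7286 N/mm
Series: 1/k_eq = 1/2.7286 + 1/37 = 0.39351; k_eq = 2.5412 N/mm
δ = F/k_eq = 12.8/2.5412 = 5.037 mm

5.04 mm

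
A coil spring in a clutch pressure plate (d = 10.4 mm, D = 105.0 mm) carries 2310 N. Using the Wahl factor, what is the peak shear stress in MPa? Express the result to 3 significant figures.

628 MPa

Spring index C = D/d = 105.0/10.4 = 10.0962
K_W = (4C−1)/(4C−4) + 0.615/C = 39.385/36.385 + 0.0609 = 1.1434
τ₀ = 8FD/(πd³) = 8·2310·105.0/(π·10.4³) = 1.9404e+06/3533.9 = 549.09 MPa
τ_max = K·τ₀ = 1.1434 × 549.09 = 627.81 MPa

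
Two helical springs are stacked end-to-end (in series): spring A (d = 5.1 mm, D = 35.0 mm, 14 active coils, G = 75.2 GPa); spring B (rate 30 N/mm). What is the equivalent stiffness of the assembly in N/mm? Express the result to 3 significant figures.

7.83 N/mm

k_A = Gd⁴/(8D³N_a) = (75.2×10³)(5.1⁴)/(8·35.0³·14) = 10.594 N/mm
Series: 1/k_eq = 1/10.594 + 1/30 = 0.12772; k_eq = 7.8295 N/mm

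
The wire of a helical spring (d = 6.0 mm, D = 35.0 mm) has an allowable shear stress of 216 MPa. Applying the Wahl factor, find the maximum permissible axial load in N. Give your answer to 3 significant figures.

C = D/d = 35.0/6.0 = 5.8333
K_W = (4C−1)/(4C−4) + 0.615/C = 22.333/19.333 + 0.1054 = 1.2606
τ_max = K·8FD/(πd³) → F_max = τ_allow·πd³/(8DK)
F_max = 216·π·6.0³/(8·35.0·1.2606) = 1.4657e+05/352.97 = 415.26 N

415 N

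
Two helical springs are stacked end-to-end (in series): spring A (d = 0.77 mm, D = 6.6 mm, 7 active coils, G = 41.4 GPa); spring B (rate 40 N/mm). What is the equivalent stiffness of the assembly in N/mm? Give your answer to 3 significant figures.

0.884 N/mm

k_A = Gd⁴/(8D³N_a) = (41.4×10³)(0.77⁴)/(8·6.6³·7) = 0.90395 N/mm
Series: 1/k_eq = 1/0.90395 + 1/40 = 1.1313; k_eq = 0.88397 N/mm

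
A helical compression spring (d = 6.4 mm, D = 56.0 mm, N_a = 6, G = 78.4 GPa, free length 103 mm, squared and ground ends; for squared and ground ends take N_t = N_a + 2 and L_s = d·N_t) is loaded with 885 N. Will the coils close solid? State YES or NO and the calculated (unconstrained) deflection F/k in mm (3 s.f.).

k = Gd⁴/(8D³N_a) = (78.4×10³)(6.4⁴)/(8·56.0³·6) = 15.604 N/mm
N_t = 8; L_s = 6.4·8 = 51.2 mm; δ_solid = L₀ − L_s = 103 − 51.2 = 51.8 mm
δ = F/k = 885/15.604 = 56.717 mm
δ ≥ δ_solid → spring goes solid

YES, δ = 56.7 mm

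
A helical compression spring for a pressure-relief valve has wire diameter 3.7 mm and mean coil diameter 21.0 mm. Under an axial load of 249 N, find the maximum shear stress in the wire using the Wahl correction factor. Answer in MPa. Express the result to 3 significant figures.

334 MPa

Spring index C = D/d = 21.0/3.7 = 5.6757
K_W = (4C−1)/(4C−4) + 0.615/C = 21.703/18.703 + 0.1084 = 1.2688
τ₀ = 8FD/(πd³) = 8·249·21.0/(π·3.7³) = 41832/159.13 = 262.88 MPa
τ_max = K·τ₀ = 1.2688 × 262.88 = 333.53 MPa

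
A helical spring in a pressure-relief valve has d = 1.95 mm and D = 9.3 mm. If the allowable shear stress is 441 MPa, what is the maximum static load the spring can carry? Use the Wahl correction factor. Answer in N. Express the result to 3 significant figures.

C = D/d = 9.3/1.95 = 4.7692
K_W = (4C−1)/(4C−4) + 0.615/C = 18.077/15.077 + 0.1290 = 1.3279
τ_max = K·8FD/(πd³) → F_max = τ_allow·πd³/(8DK)
F_max = 441·π·1.95³/(8·9.3·1.3279) = 10273/98.798 = 103.98 N

104 N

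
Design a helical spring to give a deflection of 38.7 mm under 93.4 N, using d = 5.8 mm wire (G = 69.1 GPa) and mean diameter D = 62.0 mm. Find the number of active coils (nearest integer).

17

Required rate k = F/δ = 93.4/38.7 = 2.4134 N/mm
N_a = Gd⁴/(8D³k) = (69.1×10³ × 5.8⁴)/(8 × 62.0³ × 2.4134)
    = 7.8197e+07 / 4.60152e+06 = 16.99 → 17 coils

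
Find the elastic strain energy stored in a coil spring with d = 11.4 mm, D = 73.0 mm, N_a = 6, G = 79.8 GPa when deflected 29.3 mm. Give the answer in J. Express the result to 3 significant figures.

31.0 J

k = Gd⁴/(8D³N_a) = (79.8×10³)(11.4⁴)/(8·73.0³·6) = 72.179 N/mm
U = ½kδ² = 0.5 × 72.179 × 29.3² = 30983 N·mm = 30.983 J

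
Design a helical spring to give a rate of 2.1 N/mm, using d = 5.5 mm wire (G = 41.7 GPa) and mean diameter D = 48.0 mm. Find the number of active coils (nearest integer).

N_a = Gd⁴/(8D³k) = (41.7×10³ × 5.5⁴)/(8 × 48.0³ × 2.1)
    = 3.81581e+07 / 1.85795e+06 = 20.54 → 21 coils

21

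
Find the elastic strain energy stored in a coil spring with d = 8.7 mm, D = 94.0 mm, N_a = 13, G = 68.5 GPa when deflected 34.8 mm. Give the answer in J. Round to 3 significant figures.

2.75 J

k = Gd⁴/(8D³N_a) = (68.5×10³)(8.7⁴)/(8·94.0³·13) = 4.5431 N/mm
U = ½kδ² = 0.5 × 4.5431 × 34.8² = 2750.9 N·mm = 2.7509 J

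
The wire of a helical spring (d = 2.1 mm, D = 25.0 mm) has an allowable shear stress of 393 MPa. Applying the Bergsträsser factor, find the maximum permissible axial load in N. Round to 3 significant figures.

51.4 N

C = D/d = 25.0/2.1 = 11.9048
K_B = (4C+2)/(4C−3) = 49.619/44.619 = 1.1121
τ_max = K·8FD/(πd³) → F_max = τ_allow·πd³/(8DK)
F_max = 393·π·2.1³/(8·25.0·1.1121) = 11434/222.41 = 51.409 N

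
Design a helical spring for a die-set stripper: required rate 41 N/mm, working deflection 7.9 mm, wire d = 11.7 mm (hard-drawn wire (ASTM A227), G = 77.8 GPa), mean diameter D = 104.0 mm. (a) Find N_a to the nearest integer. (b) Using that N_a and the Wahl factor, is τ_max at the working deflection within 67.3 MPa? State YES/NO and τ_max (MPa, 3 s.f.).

N_a = Gd⁴/(8D³k) = (77.8×10³)(11.7⁴)/(8·104.0³·41) = 3.951 → N_a = 4
Actual rate k = Gd⁴/(8D³·4) = 40.502 N/mm
Working load F = kδ = 40.502·7.9 = 319.96 N
C = 104.0/11.7 = 8.8889; K_W = (4C−1)/(4C−4)+0.615/C = 1.1643
τ_max = K_W·8FD/(πd³) = 1.1643·52.907 = 61.598 MPa
τ_max ≤ 67.3 MPa → acceptable

(a) 4 coils; (b) YES, τ_max = 61.6 MPa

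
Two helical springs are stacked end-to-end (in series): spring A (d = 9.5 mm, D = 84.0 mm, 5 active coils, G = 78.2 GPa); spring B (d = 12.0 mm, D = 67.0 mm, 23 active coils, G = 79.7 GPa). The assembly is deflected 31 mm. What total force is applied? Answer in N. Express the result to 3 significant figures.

438 N

k_A = Gd⁴/(8D³N_a) = (78.2×10³)(9.5⁴)/(8·84.0³·5) = 26.866 N/mm
k_B = Gd⁴/(8D³N_a) = (79.7×10³)(12.0⁴)/(8·67.0³·23) = 29.864 N/mm
Series: 1/k_eq = 1/26.866 + 1/29.864 = 0.070707; k_eq = 14.143 N/mm
F = k_eq·δ = 14.143·31 = 438.43 N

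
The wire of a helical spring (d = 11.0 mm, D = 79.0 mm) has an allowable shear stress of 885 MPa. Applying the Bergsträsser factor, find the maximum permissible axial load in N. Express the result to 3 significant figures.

4900 N

C = D/d = 79.0/11.0 = 7.1818
K_B = (4C+2)/(4C−3) = 30.727/25.727 = 1.1943
τ_max = K·8FD/(πd³) → F_max = τ_allow·πd³/(8DK)
F_max = 885·π·11.0³/(8·79.0·1.1943) = 3.7006e+06/754.83 = 4902.6 N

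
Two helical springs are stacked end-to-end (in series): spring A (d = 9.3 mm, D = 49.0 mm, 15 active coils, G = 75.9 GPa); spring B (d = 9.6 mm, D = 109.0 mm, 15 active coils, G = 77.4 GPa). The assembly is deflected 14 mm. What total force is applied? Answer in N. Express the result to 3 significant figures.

53.6 N

k_A = Gd⁴/(8D³N_a) = (75.9×10³)(9.3⁴)/(8·49.0³·15) = 40.216 N/mm
k_B = Gd⁴/(8D³N_a) = (77.4×10³)(9.6⁴)/(8·109.0³·15) = 4.2302 N/mm
Series: 1/k_eq = 1/40.216 + 1/4.2302 = 0.26126; k_eq = 3.8276 N/mm
F = k_eq·δ = 3.8276·14 = 53.587 N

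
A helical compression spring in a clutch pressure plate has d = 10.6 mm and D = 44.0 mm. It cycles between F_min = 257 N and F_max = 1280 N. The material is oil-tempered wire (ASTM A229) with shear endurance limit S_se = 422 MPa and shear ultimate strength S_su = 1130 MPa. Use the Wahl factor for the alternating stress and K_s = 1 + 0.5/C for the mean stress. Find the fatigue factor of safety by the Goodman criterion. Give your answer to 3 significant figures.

C = D/d = 44.0/10.6 = 4.1509; K_W = (4C−1)/(4C−4)+0.615/C = 1.3862; K_s = 1+0.5/C = 1.1205
F_a = (F_max−F_min)/2 = 511.5 N; F_m = (F_max+F_min)/2 = 768.5 N
τ_a = K_W·8F_aD/(πd³) = 1.3862 × 48.119 = 66.702 MPa
τ_m = K_s·8F_mD/(πd³) = 1.1205 × 72.297 = 81.005 MPa
Goodman: 1/n_f = τ_a/S_se + τ_m/S_su = 66.702/422 + 81.005/1130 = 0.15806 + 0.07169 = 0.22975
n_f = 1/0.22975 = 4.353

4.35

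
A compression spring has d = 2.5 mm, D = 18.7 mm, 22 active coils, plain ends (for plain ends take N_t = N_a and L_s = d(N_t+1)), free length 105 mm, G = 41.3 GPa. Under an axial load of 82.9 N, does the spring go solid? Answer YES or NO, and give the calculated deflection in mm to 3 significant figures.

k = Gd⁴/(8D³N_a) = (41.3×10³)(2.5⁴)/(8·18.7³·22) = 1.4018 N/mm
N_t = 22; L_s = 2.5·23 = 57.5 mm; δ_solid = L₀ − L_s = 105 − 57.5 = 47.5 mm
δ = F/k = 82.9/1.4018 = 59.14 mm
δ ≥ δ_solid → spring goes solid

YES, δ = 59.1 mm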